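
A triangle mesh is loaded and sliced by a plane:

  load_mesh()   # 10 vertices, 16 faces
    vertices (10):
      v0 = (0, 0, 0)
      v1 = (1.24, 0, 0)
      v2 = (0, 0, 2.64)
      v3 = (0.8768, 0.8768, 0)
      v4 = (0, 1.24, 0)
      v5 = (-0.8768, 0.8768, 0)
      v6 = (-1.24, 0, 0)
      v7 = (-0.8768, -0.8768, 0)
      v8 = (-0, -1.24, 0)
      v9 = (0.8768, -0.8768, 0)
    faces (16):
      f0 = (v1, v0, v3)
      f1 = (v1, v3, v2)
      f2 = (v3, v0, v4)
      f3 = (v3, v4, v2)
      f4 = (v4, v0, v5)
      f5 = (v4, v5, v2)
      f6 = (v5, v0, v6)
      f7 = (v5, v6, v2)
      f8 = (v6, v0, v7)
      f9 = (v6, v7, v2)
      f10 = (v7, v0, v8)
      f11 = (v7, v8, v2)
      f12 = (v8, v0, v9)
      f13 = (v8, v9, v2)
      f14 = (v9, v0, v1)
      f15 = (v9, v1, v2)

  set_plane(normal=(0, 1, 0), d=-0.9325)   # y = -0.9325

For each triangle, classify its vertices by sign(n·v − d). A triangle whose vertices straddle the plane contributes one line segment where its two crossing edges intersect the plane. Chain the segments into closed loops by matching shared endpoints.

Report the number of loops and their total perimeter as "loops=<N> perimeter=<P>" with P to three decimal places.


Straddling triangles (4 of 16):
  (v7,v0,v8) [++-] → (0, -0.9325, 0)–(-0.742335, -0.9325, 0)  len=0.7423
  (v7,v8,v2) [+-+] → (-0.742335, -0.9325, 0)–(0, -0.9325, 0.654677)  len=0.9898
  (v8,v0,v9) [-++] → (0, -0.9325, 0)–(0.742335, -0.9325, 0)  len=0.7423
  (v8,v9,v2) [-++] → (0.742335, -0.9325, 0)–(0, -0.9325, 0.654677)  len=0.9898

Chained into 1 loop(s):
  loop 1: 4 segments, perimeter = 3.4642
Total perimeter = 3.464

loops=1 perimeter=3.464


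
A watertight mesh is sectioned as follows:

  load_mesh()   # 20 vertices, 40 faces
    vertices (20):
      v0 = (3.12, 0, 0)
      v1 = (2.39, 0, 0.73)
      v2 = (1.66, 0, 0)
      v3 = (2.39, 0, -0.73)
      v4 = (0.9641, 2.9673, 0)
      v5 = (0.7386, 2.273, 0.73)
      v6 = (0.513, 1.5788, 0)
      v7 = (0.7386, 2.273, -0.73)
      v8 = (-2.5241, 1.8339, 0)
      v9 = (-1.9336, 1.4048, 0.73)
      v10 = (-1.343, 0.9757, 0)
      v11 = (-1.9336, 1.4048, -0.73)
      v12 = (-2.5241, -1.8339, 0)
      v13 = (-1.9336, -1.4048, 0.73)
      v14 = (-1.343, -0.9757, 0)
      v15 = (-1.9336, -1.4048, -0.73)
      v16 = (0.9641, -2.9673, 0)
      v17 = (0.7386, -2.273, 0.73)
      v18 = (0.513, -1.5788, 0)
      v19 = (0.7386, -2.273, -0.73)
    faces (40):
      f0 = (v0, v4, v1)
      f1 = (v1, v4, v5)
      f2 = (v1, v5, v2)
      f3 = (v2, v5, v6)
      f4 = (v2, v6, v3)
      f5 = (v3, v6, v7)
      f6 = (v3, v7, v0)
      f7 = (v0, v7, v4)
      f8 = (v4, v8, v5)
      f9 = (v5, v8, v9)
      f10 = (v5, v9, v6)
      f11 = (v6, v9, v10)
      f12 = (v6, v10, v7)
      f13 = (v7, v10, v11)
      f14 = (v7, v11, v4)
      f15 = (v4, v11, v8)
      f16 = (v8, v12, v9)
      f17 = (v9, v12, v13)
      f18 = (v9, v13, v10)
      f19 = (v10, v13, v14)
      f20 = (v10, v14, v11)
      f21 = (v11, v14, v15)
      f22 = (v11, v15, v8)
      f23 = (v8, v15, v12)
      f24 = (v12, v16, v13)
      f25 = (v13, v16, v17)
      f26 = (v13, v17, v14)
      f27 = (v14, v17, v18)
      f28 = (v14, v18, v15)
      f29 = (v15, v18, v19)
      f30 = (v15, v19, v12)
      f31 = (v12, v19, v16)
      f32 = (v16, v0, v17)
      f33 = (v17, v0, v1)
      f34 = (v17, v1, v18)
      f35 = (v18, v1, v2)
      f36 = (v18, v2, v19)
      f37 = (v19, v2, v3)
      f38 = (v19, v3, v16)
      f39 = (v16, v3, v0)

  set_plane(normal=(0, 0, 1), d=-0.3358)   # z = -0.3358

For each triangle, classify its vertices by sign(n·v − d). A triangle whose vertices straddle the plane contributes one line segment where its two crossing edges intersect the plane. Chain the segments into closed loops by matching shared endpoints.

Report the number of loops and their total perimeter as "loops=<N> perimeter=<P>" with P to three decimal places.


loops=2 perimeter=28.096

Straddling triangles (20 of 40):
  (v2,v6,v3) [++-] → (1.37642, 0.852552, -0.3358)–(1.9958, 0, -0.3358)  len=1.0538
  (v3,v6,v7) [-+-] → (1.37642, 0.852552, -0.3358)–(0.616776, 1.89813, -0.3358)  len=1.2924
  (v3,v7,v0) [--+] → (2.02456, 1.04558, -0.3358)–(2.7842, 0, -0.3358)  len=1.2924
  (v0,v7,v4) [+-+] → (2.02456, 1.04558, -0.3358)–(0.86037, 2.64792, -0.3358)  len=1.9806
  (v6,v10,v7) [++-] → (-0.385464, 1.57246, -0.3358)–(0.616776, 1.89813, -0.3358)  len=1.0538
  (v7,v10,v11) [-+-] → (-0.385464, 1.57246, -0.3358)–(-1.61468, 1.17309, -0.3358)  len=1.2925
  (v7,v11,v4) [--+] → (-0.368842, 2.24855, -0.3358)–(0.86037, 2.64792, -0.3358)  len=1.2925
  (v4,v11,v8) [+-+] → (-0.368842, 2.24855, -0.3358)–(-2.25247, 1.63651, -0.3358)  len=1.9806
  (v10,v14,v11) [++-] → (-1.61468, 0.11933, -0.3358)–(-1.61468, 1.17309, -0.3358)  len=1.0538
  (v11,v14,v15) [-+-] → (-1.61468, 0.11933, -0.3358)–(-1.61468, -1.17309, -0.3358)  len=1.2924
  (v11,v15,v8) [--+] → (-2.25247, 0.344098, -0.3358)–(-2.25247, 1.63651, -0.3358)  len=1.2924
  (v8,v15,v12) [+-+] → (-2.25247, 0.344098, -0.3358)–(-2.25247, -1.63651, -0.3358)  len=1.9806
  (v14,v18,v15) [++-] → (-0.612436, -1.49876, -0.3358)–(-1.61468, -1.17309, -0.3358)  len=1.0538
  (v15,v18,v19) [-+-] → (-0.612436, -1.49876, -0.3358)–(0.616776, -1.89813, -0.3358)  len=1.2925
  (v15,v19,v12) [--+] → (-1.02326, -2.03589, -0.3358)–(-2.25247, -1.63651, -0.3358)  len=1.2925
  (v12,v19,v16) [+-+] → (-1.02326, -2.03589, -0.3358)–(0.86037, -2.64792, -0.3358)  len=1.9806
  (v18,v2,v19) [++-] → (1.23616, -1.04558, -0.3358)–(0.616776, -1.89813, -0.3358)  len=1.0538
  (v19,v2,v3) [-+-] → (1.23616, -1.04558, -0.3358)–(1.9958, 0, -0.3358)  len=1.2924
  (v19,v3,v16) [--+] → (1.62001, -1.60234, -0.3358)–(0.86037, -2.64792, -0.3358)  len=1.2924
  (v16,v3,v0) [+-+] → (1.62001, -1.60234, -0.3358)–(2.7842, 0, -0.3358)  len=1.9806

Chained into 2 loop(s):
  loop 1: 10 segments, perimeter = 11.7311
  loop 2: 10 segments, perimeter = 16.3651
Total perimeter = 28.096


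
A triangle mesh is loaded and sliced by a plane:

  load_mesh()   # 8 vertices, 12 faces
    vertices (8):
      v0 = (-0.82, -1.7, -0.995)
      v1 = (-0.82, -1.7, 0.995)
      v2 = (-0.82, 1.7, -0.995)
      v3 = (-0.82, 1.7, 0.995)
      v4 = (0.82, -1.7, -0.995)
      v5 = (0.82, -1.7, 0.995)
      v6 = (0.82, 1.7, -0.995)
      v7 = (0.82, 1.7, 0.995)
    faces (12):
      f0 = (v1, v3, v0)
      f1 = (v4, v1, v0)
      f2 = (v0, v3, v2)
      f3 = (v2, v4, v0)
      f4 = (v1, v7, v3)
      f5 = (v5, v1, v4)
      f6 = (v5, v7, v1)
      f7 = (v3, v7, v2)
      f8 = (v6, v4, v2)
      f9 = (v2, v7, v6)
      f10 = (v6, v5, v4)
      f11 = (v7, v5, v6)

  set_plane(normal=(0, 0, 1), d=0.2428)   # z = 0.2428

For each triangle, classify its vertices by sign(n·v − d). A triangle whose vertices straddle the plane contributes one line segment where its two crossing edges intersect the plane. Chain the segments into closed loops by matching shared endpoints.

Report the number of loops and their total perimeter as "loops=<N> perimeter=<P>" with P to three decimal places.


Straddling triangles (8 of 12):
  (v1,v3,v0) [++-] → (-0.82, 0.414834, 0.2428)–(-0.82, -1.7, 0.2428)  len=2.1148
  (v4,v1,v0) [-+-] → (-0.200096, -1.7, 0.2428)–(-0.82, -1.7, 0.2428)  len=0.6199
  (v0,v3,v2) [-+-] → (-0.82, 0.414834, 0.2428)–(-0.82, 1.7, 0.2428)  len=1.2852
  (v5,v1,v4) [++-] → (-0.200096, -1.7, 0.2428)–(0.82, -1.7, 0.2428)  len=1.0201
  (v3,v7,v2) [++-] → (0.200096, 1.7, 0.2428)–(-0.82, 1.7, 0.2428)  len=1.0201
  (v2,v7,v6) [-+-] → (0.200096, 1.7, 0.2428)–(0.82, 1.7, 0.2428)  len=0.6199
  (v6,v5,v4) [-+-] → (0.82, -0.414834, 0.2428)–(0.82, -1.7, 0.2428)  len=1.2852
  (v7,v5,v6) [++-] → (0.82, -0.414834, 0.2428)–(0.82, 1.7, 0.2428)  len=2.1148

Chained into 1 loop(s):
  loop 1: 8 segments, perimeter = 10.0800
Total perimeter = 10.080

loops=1 perimeter=10.080


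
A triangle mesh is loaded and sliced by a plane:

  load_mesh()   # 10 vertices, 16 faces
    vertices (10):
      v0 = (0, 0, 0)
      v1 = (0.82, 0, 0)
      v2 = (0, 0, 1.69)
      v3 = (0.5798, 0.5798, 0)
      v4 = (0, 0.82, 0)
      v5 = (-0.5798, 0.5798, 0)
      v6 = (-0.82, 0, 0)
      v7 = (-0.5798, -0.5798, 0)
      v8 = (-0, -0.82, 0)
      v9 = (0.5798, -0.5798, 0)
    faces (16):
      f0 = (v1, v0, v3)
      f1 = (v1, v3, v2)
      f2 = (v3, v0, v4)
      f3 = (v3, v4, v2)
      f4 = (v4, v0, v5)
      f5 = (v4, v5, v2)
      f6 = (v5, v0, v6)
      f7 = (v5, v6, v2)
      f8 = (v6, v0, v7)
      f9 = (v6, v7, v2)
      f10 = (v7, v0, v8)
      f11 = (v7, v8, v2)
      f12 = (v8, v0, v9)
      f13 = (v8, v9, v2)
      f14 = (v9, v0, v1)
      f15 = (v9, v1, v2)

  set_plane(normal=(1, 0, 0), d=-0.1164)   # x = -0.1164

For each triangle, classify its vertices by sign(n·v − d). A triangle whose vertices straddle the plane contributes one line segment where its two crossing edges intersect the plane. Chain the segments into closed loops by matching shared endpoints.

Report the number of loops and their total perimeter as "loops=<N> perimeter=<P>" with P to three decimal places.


loops=1 perimeter=4.852

Straddling triangles (8 of 16):
  (v4,v0,v5) [++-] → (-0.1164, 0.1164, 0)–(-0.1164, 0.771778, 0)  len=0.6554
  (v4,v5,v2) [+-+] → (-0.1164, 0.771778, 0)–(-0.1164, 0.1164, 1.35072)  len=1.5013
  (v5,v0,v6) [-+-] → (-0.1164, 0.1164, 0)–(-0.1164, 0, 0)  len=0.1164
  (v5,v6,v2) [--+] → (-0.1164, 0, 1.4501)–(-0.1164, 0.1164, 1.35072)  len=0.1531
  (v6,v0,v7) [-+-] → (-0.1164, 0, 0)–(-0.1164, -0.1164, 0)  len=0.1164
  (v6,v7,v2) [--+] → (-0.1164, -0.1164, 1.35072)–(-0.1164, 0, 1.4501)  len=0.1531
  (v7,v0,v8) [-++] → (-0.1164, -0.1164, 0)–(-0.1164, -0.771778, 0)  len=0.6554
  (v7,v8,v2) [-++] → (-0.1164, -0.771778, 0)–(-0.1164, -0.1164, 1.35072)  len=1.5013

Chained into 1 loop(s):
  loop 1: 8 segments, perimeter = 4.8523
Total perimeter = 4.852


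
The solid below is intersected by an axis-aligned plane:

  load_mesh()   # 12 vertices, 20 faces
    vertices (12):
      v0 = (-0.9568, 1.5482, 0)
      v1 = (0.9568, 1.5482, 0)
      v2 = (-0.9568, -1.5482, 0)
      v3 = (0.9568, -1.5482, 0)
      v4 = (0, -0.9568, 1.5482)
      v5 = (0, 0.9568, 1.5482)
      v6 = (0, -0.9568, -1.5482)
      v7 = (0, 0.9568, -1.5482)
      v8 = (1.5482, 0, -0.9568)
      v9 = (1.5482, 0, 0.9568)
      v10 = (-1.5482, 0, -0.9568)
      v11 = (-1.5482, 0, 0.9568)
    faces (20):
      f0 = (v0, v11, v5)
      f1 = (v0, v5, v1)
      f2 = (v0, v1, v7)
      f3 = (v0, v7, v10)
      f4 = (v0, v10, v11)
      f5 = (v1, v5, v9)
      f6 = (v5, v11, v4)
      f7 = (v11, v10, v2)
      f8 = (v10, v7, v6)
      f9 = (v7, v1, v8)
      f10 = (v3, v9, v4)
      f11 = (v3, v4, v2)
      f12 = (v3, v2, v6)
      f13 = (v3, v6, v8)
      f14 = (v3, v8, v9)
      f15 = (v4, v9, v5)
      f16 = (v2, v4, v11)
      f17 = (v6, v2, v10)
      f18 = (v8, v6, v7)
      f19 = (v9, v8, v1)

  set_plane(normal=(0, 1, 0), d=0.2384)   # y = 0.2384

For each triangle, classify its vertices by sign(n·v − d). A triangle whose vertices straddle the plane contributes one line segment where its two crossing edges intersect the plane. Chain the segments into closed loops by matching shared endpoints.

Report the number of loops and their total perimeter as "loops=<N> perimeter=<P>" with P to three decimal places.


Straddling triangles (10 of 20):
  (v0,v11,v5) [+-+] → (-1.45713, 0.2384, 0.809467)–(-1.16244, 0.2384, 1.10416)  len=0.4168
  (v0,v7,v10) [++-] → (-1.16244, 0.2384, -1.10416)–(-1.45713, 0.2384, -0.809467)  len=0.4168
  (v0,v10,v11) [+--] → (-1.45713, 0.2384, -0.809467)–(-1.45713, 0.2384, 0.809467)  len=1.6189
  (v1,v5,v9) [++-] → (1.16244, 0.2384, 1.10416)–(1.45713, 0.2384, 0.809467)  len=0.4168
  (v5,v11,v4) [+--] → (-1.16244, 0.2384, 1.10416)–(0, 0.2384, 1.5482)  len=1.2444
  (v10,v7,v6) [-+-] → (-1.16244, 0.2384, -1.10416)–(0, 0.2384, -1.5482)  len=1.2444
  (v7,v1,v8) [++-] → (1.45713, 0.2384, -0.809467)–(1.16244, 0.2384, -1.10416)  len=0.4168
  (v4,v9,v5) [--+] → (1.16244, 0.2384, 1.10416)–(0, 0.2384, 1.5482)  len=1.2444
  (v8,v6,v7) [--+] → (0, 0.2384, -1.5482)–(1.16244, 0.2384, -1.10416)  len=1.2444
  (v9,v8,v1) [--+] → (1.45713, 0.2384, -0.809467)–(1.45713, 0.2384, 0.809467)  len=1.6189

Chained into 1 loop(s):
  loop 1: 10 segments, perimeter = 9.8824
Total perimeter = 9.882

loops=1 perimeter=9.882


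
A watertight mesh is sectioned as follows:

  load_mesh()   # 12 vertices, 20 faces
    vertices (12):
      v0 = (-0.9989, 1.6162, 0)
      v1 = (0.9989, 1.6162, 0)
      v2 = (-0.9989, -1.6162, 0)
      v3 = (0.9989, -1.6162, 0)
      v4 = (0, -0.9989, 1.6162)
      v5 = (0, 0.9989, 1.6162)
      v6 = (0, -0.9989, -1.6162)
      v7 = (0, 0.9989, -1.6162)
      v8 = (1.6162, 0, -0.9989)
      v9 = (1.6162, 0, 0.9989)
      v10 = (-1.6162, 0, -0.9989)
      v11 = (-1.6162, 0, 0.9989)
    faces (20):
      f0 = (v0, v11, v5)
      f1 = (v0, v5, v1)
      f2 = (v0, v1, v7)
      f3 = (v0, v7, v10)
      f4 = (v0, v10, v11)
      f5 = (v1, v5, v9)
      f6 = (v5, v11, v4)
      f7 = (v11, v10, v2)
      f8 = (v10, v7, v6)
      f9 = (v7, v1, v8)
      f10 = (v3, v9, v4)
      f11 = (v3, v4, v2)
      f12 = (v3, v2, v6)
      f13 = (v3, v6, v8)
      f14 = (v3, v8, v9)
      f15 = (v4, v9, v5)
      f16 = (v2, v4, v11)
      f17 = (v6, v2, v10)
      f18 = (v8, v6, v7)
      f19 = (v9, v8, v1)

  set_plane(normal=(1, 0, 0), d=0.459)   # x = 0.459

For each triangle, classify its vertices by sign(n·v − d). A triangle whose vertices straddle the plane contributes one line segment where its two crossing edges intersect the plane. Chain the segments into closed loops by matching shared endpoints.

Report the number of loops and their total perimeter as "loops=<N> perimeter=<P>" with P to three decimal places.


Straddling triangles (10 of 20):
  (v0,v5,v1) [--+] → (0.459, 1.28255, 0.873547)–(0.459, 1.6162, 0)  len=0.9351
  (v0,v1,v7) [-+-] → (0.459, 1.6162, 0)–(0.459, 1.28255, -0.873547)  len=0.9351
  (v1,v5,v9) [+-+] → (0.459, 1.28255, 0.873547)–(0.459, 0.715213, 1.44089)  len=0.8023
  (v7,v1,v8) [-++] → (0.459, 1.28255, -0.873547)–(0.459, 0.715213, -1.44089)  len=0.8023
  (v3,v9,v4) [++-] → (0.459, -0.715213, 1.44089)–(0.459, -1.28255, 0.873547)  len=0.8023
  (v3,v4,v2) [+--] → (0.459, -1.28255, 0.873547)–(0.459, -1.6162, 0)  len=0.9351
  (v3,v2,v6) [+--] → (0.459, -1.6162, 0)–(0.459, -1.28255, -0.873547)  len=0.9351
  (v3,v6,v8) [+-+] → (0.459, -1.28255, -0.873547)–(0.459, -0.715213, -1.44089)  len=0.8023
  (v4,v9,v5) [-+-] → (0.459, -0.715213, 1.44089)–(0.459, 0.715213, 1.44089)  len=1.4304
  (v8,v6,v7) [+--] → (0.459, -0.715213, -1.44089)–(0.459, 0.715213, -1.44089)  len=1.4304

Chained into 1 loop(s):
  loop 1: 10 segments, perimeter = 9.8106
Total perimeter = 9.811

loops=1 perimeter=9.811


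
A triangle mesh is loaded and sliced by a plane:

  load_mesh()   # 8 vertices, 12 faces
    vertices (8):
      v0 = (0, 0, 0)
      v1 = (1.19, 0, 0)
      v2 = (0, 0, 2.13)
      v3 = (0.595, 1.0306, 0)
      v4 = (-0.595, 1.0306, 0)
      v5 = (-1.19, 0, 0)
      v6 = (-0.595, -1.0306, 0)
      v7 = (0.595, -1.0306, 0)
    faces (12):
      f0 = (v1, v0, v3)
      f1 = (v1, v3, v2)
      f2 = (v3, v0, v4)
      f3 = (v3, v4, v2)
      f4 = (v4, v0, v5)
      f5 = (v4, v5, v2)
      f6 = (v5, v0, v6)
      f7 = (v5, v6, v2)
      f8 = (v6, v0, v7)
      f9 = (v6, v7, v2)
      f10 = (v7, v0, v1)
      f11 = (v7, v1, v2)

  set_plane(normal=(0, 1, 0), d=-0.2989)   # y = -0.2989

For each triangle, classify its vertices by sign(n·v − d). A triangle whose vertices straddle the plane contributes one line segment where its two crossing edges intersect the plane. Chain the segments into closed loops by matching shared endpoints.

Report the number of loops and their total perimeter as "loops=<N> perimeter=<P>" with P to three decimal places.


loops=1 perimeter=5.845

Straddling triangles (6 of 12):
  (v5,v0,v6) [++-] → (-0.172565, -0.2989, 0)–(-1.01743, -0.2989, 0)  len=0.8449
  (v5,v6,v2) [+-+] → (-1.01743, -0.2989, 0)–(-0.172565, -0.2989, 1.51225)  len=1.7323
  (v6,v0,v7) [-+-] → (-0.172565, -0.2989, 0)–(0.172565, -0.2989, 0)  len=0.3451
  (v6,v7,v2) [--+] → (0.172565, -0.2989, 1.51225)–(-0.172565, -0.2989, 1.51225)  len=0.3451
  (v7,v0,v1) [-++] → (0.172565, -0.2989, 0)–(1.01743, -0.2989, 0)  len=0.8449
  (v7,v1,v2) [-++] → (1.01743, -0.2989, 0)–(0.172565, -0.2989, 1.51225)  len=1.7323

Chained into 1 loop(s):
  loop 1: 6 segments, perimeter = 5.8445
Total perimeter = 5.845


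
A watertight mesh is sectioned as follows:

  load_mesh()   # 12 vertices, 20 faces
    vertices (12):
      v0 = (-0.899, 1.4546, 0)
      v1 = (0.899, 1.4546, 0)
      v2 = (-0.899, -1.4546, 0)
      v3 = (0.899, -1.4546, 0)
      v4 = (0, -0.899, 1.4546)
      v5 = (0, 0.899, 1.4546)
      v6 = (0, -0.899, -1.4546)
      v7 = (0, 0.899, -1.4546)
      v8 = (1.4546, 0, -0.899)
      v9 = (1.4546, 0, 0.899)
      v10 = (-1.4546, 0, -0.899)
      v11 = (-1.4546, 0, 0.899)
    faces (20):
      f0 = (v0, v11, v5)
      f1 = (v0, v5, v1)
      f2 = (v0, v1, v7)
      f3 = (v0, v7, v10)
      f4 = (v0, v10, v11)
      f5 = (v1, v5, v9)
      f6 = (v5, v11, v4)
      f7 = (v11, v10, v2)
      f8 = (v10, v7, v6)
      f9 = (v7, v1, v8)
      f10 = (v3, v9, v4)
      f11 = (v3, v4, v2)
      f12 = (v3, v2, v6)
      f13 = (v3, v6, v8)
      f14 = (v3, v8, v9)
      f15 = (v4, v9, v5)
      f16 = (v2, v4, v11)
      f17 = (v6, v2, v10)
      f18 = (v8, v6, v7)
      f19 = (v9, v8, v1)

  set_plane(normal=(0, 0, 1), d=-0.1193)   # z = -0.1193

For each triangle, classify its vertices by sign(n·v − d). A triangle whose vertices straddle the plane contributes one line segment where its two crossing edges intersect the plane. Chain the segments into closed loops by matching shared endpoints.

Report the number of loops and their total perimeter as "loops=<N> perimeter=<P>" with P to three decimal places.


Straddling triangles (10 of 20):
  (v0,v1,v7) [++-] → (0.825268, 1.40903, -0.1193)–(-0.825268, 1.40903, -0.1193)  len=1.6505
  (v0,v7,v10) [+--] → (-0.825268, 1.40903, -0.1193)–(-0.97273, 1.26157, -0.1193)  len=0.2085
  (v0,v10,v11) [+-+] → (-0.97273, 1.26157, -0.1193)–(-1.4546, 0, -0.1193)  len=1.3505
  (v11,v10,v2) [+-+] → (-1.4546, 0, -0.1193)–(-0.97273, -1.26157, -0.1193)  len=1.3505
  (v7,v1,v8) [-+-] → (0.825268, 1.40903, -0.1193)–(0.97273, 1.26157, -0.1193)  len=0.2085
  (v3,v2,v6) [++-] → (-0.825268, -1.40903, -0.1193)–(0.825268, -1.40903, -0.1193)  len=1.6505
  (v3,v6,v8) [+--] → (0.825268, -1.40903, -0.1193)–(0.97273, -1.26157, -0.1193)  len=0.2085
  (v3,v8,v9) [+-+] → (0.97273, -1.26157, -0.1193)–(1.4546, 0, -0.1193)  len=1.3505
  (v6,v2,v10) [-+-] → (-0.825268, -1.40903, -0.1193)–(-0.97273, -1.26157, -0.1193)  len=0.2085
  (v9,v8,v1) [+-+] → (1.4546, 0, -0.1193)–(0.97273, 1.26157, -0.1193)  len=1.3505

Chained into 1 loop(s):
  loop 1: 10 segments, perimeter = 9.5371
Total perimeter = 9.537

loops=1 perimeter=9.537


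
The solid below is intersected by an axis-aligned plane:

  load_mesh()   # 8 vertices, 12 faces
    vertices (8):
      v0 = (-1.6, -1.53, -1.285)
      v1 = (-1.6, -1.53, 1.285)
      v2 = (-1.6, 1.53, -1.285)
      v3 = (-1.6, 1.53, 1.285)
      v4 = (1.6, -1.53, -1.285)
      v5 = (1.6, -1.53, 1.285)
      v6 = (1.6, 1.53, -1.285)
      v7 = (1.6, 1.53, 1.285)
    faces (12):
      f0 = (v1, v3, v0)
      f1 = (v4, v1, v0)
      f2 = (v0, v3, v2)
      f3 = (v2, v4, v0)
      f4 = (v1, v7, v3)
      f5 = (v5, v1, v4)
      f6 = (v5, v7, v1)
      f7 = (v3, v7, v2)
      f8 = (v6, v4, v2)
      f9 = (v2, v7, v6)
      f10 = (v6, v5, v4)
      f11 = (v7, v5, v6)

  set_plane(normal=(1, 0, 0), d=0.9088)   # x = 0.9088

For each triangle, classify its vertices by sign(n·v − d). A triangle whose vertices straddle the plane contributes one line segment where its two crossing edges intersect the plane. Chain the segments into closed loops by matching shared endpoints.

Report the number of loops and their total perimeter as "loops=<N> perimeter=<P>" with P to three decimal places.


loops=1 perimeter=11.260

Straddling triangles (8 of 12):
  (v4,v1,v0) [+--] → (0.9088, -1.53, -0.72988)–(0.9088, -1.53, -1.285)  len=0.5551
  (v2,v4,v0) [-+-] → (0.9088, -0.86904, -1.285)–(0.9088, -1.53, -1.285)  len=0.6610
  (v1,v7,v3) [-+-] → (0.9088, 0.86904, 1.285)–(0.9088, 1.53, 1.285)  len=0.6610
  (v5,v1,v4) [+-+] → (0.9088, -1.53, 1.285)–(0.9088, -1.53, -0.72988)  len=2.0149
  (v5,v7,v1) [++-] → (0.9088, 0.86904, 1.285)–(0.9088, -1.53, 1.285)  len=2.3990
  (v3,v7,v2) [-+-] → (0.9088, 1.53, 1.285)–(0.9088, 1.53, 0.72988)  len=0.5551
  (v6,v4,v2) [++-] → (0.9088, -0.86904, -1.285)–(0.9088, 1.53, -1.285)  len=2.3990
  (v2,v7,v6) [-++] → (0.9088, 1.53, 0.72988)–(0.9088, 1.53, -1.285)  len=2.0149

Chained into 1 loop(s):
  loop 1: 8 segments, perimeter = 11.2600
Total perimeter = 11.260


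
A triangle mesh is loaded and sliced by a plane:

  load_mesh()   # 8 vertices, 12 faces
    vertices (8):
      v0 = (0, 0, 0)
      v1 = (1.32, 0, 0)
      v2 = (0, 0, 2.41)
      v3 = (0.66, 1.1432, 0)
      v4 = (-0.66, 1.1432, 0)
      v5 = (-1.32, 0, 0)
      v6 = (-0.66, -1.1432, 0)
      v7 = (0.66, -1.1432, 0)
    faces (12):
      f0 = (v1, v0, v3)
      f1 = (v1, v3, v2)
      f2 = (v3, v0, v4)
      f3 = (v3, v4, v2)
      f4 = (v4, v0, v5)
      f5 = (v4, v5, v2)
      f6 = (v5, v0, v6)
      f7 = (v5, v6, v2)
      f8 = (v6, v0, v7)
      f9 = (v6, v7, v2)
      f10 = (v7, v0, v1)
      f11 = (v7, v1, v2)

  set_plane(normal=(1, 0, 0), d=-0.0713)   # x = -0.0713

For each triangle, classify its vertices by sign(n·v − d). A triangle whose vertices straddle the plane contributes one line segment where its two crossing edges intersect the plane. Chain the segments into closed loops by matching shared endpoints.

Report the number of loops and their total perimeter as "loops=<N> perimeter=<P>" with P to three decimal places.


loops=1 perimeter=7.404

Straddling triangles (8 of 12):
  (v3,v0,v4) [++-] → (-0.0713, 0.1235, 0)–(-0.0713, 1.1432, 0)  len=1.0197
  (v3,v4,v2) [+-+] → (-0.0713, 1.1432, 0)–(-0.0713, 0.1235, 2.14965)  len=2.3792
  (v4,v0,v5) [-+-] → (-0.0713, 0.1235, 0)–(-0.0713, 0, 0)  len=0.1235
  (v4,v5,v2) [--+] → (-0.0713, 0, 2.27982)–(-0.0713, 0.1235, 2.14965)  len=0.1794
  (v5,v0,v6) [-+-] → (-0.0713, 0, 0)–(-0.0713, -0.1235, 0)  len=0.1235
  (v5,v6,v2) [--+] → (-0.0713, -0.1235, 2.14965)–(-0.0713, 0, 2.27982)  len=0.1794
  (v6,v0,v7) [-++] → (-0.0713, -0.1235, 0)–(-0.0713, -1.1432, 0)  len=1.0197
  (v6,v7,v2) [-++] → (-0.0713, -1.1432, 0)–(-0.0713, -0.1235, 2.14965)  len=2.3792

Chained into 1 loop(s):
  loop 1: 8 segments, perimeter = 7.4038
Total perimeter = 7.404


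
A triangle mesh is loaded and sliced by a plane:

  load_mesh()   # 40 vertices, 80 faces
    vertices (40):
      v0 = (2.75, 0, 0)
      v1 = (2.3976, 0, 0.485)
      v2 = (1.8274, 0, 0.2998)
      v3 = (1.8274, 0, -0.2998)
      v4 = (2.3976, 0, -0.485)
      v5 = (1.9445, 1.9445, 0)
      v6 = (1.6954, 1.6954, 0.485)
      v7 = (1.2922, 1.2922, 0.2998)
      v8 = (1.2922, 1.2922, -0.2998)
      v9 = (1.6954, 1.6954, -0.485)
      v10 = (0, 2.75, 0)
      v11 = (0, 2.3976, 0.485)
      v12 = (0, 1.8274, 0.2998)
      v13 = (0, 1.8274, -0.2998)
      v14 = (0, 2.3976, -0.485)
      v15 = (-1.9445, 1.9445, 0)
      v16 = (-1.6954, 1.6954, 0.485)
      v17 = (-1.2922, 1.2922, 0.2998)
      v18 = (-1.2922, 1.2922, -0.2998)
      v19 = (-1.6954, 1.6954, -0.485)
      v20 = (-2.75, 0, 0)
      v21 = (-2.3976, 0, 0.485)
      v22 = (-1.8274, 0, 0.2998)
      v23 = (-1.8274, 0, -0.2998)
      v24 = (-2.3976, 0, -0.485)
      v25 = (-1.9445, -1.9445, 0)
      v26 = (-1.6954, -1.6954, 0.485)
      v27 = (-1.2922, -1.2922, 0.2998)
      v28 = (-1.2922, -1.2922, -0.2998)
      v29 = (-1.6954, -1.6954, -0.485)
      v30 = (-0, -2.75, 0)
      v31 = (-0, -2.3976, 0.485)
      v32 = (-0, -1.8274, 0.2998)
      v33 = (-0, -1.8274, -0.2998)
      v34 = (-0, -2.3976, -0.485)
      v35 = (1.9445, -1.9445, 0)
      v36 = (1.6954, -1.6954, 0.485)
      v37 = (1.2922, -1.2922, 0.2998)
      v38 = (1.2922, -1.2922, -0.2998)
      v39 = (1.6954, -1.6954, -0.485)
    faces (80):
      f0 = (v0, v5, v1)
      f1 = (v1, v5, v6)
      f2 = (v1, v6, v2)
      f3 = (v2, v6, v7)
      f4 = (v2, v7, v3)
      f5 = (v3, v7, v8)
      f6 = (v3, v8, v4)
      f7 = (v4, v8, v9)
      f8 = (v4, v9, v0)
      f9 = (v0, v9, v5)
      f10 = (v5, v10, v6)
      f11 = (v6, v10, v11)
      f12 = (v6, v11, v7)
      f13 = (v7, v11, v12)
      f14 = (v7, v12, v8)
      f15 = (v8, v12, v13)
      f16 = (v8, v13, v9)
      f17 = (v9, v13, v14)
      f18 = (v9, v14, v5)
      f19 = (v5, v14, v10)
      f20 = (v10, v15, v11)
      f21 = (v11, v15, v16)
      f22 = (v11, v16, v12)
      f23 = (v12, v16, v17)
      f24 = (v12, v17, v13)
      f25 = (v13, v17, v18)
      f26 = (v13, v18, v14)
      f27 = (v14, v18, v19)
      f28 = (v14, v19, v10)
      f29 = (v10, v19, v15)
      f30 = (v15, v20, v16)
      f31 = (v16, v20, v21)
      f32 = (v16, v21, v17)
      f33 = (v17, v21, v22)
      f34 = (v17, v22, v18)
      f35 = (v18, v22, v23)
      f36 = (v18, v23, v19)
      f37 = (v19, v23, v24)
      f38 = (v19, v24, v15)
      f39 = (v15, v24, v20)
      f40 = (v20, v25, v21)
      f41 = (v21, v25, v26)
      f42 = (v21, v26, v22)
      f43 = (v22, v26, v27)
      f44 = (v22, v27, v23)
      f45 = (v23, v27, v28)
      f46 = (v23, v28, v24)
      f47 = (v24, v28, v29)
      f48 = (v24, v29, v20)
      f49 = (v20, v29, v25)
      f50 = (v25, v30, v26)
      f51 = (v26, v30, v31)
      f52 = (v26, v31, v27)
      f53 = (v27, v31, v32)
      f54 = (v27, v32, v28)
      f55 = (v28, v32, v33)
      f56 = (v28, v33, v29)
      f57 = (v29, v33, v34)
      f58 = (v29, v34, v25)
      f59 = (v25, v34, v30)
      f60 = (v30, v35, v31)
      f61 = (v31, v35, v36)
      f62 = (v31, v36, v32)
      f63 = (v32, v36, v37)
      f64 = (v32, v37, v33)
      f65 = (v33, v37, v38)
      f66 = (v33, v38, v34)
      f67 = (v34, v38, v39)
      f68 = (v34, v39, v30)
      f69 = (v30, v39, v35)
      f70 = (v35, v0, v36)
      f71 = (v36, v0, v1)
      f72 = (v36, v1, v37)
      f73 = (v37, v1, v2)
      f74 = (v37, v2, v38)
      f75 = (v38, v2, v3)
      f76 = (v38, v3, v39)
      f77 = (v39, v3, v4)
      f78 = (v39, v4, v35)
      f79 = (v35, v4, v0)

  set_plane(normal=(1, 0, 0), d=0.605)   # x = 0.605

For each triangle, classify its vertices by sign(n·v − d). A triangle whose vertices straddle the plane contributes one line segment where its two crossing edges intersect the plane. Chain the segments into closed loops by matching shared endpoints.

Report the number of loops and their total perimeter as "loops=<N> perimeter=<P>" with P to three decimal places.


loops=2 perimeter=5.995

Straddling triangles (20 of 80):
  (v5,v10,v6) [+-+] → (0.605, 2.49938, 0)–(0.605, 2.37367, 0.173071)  len=0.2139
  (v6,v10,v11) [+--] → (0.605, 2.37367, 0.173071)–(0.605, 2.14702, 0.485)  len=0.3856
  (v6,v11,v7) [+-+] → (0.605, 2.14702, 0.485)–(0.605, 1.88006, 0.398291)  len=0.2807
  (v7,v11,v12) [+--] → (0.605, 1.88006, 0.398291)–(0.605, 1.57682, 0.2998)  len=0.3188
  (v7,v12,v8) [+-+] → (0.605, 1.57682, 0.2998)–(0.605, 1.57682, 0.019071)  len=0.2807
  (v8,v12,v13) [+--] → (0.605, 1.57682, 0.019071)–(0.605, 1.57682, -0.2998)  len=0.3189
  (v8,v13,v9) [+-+] → (0.605, 1.57682, -0.2998)–(0.605, 1.7803, -0.365888)  len=0.2139
  (v9,v13,v14) [+--] → (0.605, 1.7803, -0.365888)–(0.605, 2.14702, -0.485)  len=0.3856
  (v9,v14,v5) [+-+] → (0.605, 2.14702, -0.485)–(0.605, 2.25663, -0.3341)  len=0.1865
  (v5,v14,v10) [+--] → (0.605, 2.25663, -0.3341)–(0.605, 2.49938, 0)  len=0.4130
  (v30,v35,v31) [-+-] → (0.605, -2.49938, 0)–(0.605, -2.25663, 0.3341)  len=0.4130
  (v31,v35,v36) [-++] → (0.605, -2.25663, 0.3341)–(0.605, -2.14702, 0.485)  len=0.1865
  (v31,v36,v32) [-+-] → (0.605, -2.14702, 0.485)–(0.605, -1.7803, 0.365888)  len=0.3856
  (v32,v36,v37) [-++] → (0.605, -1.7803, 0.365888)–(0.605, -1.57682, 0.2998)  len=0.2139
  (v32,v37,v33) [-+-] → (0.605, -1.57682, 0.2998)–(0.605, -1.57682, -0.019071)  len=0.3189
  (v33,v37,v38) [-++] → (0.605, -1.57682, -0.019071)–(0.605, -1.57682, -0.2998)  len=0.2807
  (v33,v38,v34) [-+-] → (0.605, -1.57682, -0.2998)–(0.605, -1.88006, -0.398291)  len=0.3188
  (v34,v38,v39) [-++] → (0.605, -1.88006, -0.398291)–(0.605, -2.14702, -0.485)  len=0.2807
  (v34,v39,v30) [-+-] → (0.605, -2.14702, -0.485)–(0.605, -2.37367, -0.173071)  len=0.3856
  (v30,v39,v35) [-++] → (0.605, -2.37367, -0.173071)–(0.605, -2.49938, 0)  len=0.2139

Chained into 2 loop(s):
  loop 1: 10 segments, perimeter = 2.9976
  loop 2: 10 segments, perimeter = 2.9976
Total perimeter = 5.995


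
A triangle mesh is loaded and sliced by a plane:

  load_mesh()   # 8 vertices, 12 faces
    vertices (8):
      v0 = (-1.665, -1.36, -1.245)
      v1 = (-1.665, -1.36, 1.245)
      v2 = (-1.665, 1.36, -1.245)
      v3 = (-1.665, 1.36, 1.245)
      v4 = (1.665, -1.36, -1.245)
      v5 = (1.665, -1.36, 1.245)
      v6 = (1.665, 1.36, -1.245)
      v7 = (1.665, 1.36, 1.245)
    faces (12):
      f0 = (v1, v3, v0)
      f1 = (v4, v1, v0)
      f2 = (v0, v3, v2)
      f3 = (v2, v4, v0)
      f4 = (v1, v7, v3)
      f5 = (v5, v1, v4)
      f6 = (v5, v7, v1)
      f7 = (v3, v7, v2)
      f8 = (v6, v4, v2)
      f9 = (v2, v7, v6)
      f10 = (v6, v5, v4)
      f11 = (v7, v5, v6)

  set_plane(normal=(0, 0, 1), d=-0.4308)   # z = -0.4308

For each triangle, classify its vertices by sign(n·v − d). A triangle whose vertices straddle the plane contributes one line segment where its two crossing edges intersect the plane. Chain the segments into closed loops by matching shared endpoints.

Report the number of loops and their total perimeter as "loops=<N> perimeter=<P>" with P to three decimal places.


Straddling triangles (8 of 12):
  (v1,v3,v0) [++-] → (-1.665, -0.470593, -0.4308)–(-1.665, -1.36, -0.4308)  len=0.8894
  (v4,v1,v0) [-+-] → (0.57613, -1.36, -0.4308)–(-1.665, -1.36, -0.4308)  len=2.2411
  (v0,v3,v2) [-+-] → (-1.665, -0.470593, -0.4308)–(-1.665, 1.36, -0.4308)  len=1.8306
  (v5,v1,v4) [++-] → (0.57613, -1.36, -0.4308)–(1.665, -1.36, -0.4308)  len=1.0889
  (v3,v7,v2) [++-] → (-0.57613, 1.36, -0.4308)–(-1.665, 1.36, -0.4308)  len=1.0889
  (v2,v7,v6) [-+-] → (-0.57613, 1.36, -0.4308)–(1.665, 1.36, -0.4308)  len=2.2411
  (v6,v5,v4) [-+-] → (1.665, 0.470593, -0.4308)–(1.665, -1.36, -0.4308)  len=1.8306
  (v7,v5,v6) [++-] → (1.665, 0.470593, -0.4308)–(1.665, 1.36, -0.4308)  len=0.8894

Chained into 1 loop(s):
  loop 1: 8 segments, perimeter = 12.1000
Total perimeter = 12.100

loops=1 perimeter=12.100


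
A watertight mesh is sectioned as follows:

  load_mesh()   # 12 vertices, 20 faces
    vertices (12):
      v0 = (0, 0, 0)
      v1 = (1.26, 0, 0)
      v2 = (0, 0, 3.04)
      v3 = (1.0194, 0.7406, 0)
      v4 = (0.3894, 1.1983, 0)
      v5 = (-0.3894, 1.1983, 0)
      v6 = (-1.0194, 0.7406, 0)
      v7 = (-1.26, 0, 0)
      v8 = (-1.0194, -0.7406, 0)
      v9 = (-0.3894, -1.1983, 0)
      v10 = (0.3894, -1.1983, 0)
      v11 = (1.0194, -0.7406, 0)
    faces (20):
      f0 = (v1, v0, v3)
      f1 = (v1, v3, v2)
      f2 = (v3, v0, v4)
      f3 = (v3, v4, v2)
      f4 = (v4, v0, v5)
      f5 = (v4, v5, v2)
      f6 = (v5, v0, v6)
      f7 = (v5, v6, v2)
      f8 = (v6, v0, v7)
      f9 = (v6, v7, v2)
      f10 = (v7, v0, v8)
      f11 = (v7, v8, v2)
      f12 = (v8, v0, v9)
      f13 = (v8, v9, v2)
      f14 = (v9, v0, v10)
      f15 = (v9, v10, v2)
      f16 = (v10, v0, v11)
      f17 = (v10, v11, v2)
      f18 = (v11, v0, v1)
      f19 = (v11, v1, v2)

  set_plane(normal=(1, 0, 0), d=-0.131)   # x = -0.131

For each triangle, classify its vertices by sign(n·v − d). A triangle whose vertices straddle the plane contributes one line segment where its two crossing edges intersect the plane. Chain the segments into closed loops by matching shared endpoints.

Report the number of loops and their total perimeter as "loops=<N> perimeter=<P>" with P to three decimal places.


loops=1 perimeter=8.381

Straddling triangles (12 of 20):
  (v4,v0,v5) [++-] → (-0.131, 0.403126, 0)–(-0.131, 1.1983, 0)  len=0.7952
  (v4,v5,v2) [+-+] → (-0.131, 1.1983, 0)–(-0.131, 0.403126, 2.0173)  len=2.1684
  (v5,v0,v6) [-+-] → (-0.131, 0.403126, 0)–(-0.131, 0.0951723, 0)  len=0.3080
  (v5,v6,v2) [--+] → (-0.131, 0.0951723, 2.64934)–(-0.131, 0.403126, 2.0173)  len=0.7031
  (v6,v0,v7) [-+-] → (-0.131, 0.0951723, 0)–(-0.131, 0, 0)  len=0.0952
  (v6,v7,v2) [--+] → (-0.131, 0, 2.72394)–(-0.131, 0.0951723, 2.64934)  len=0.1209
  (v7,v0,v8) [-+-] → (-0.131, 0, 0)–(-0.131, -0.0951723, 0)  len=0.0952
  (v7,v8,v2) [--+] → (-0.131, -0.0951723, 2.64934)–(-0.131, 0, 2.72394)  len=0.1209
  (v8,v0,v9) [-+-] → (-0.131, -0.0951723, 0)–(-0.131, -0.403126, 0)  len=0.3080
  (v8,v9,v2) [--+] → (-0.131, -0.403126, 2.0173)–(-0.131, -0.0951723, 2.64934)  len=0.7031
  (v9,v0,v10) [-++] → (-0.131, -0.403126, 0)–(-0.131, -1.1983, 0)  len=0.7952
  (v9,v10,v2) [-++] → (-0.131, -1.1983, 0)–(-0.131, -0.403126, 2.0173)  len=2.1684

Chained into 1 loop(s):
  loop 1: 12 segments, perimeter = 8.3813
Total perimeter = 8.381


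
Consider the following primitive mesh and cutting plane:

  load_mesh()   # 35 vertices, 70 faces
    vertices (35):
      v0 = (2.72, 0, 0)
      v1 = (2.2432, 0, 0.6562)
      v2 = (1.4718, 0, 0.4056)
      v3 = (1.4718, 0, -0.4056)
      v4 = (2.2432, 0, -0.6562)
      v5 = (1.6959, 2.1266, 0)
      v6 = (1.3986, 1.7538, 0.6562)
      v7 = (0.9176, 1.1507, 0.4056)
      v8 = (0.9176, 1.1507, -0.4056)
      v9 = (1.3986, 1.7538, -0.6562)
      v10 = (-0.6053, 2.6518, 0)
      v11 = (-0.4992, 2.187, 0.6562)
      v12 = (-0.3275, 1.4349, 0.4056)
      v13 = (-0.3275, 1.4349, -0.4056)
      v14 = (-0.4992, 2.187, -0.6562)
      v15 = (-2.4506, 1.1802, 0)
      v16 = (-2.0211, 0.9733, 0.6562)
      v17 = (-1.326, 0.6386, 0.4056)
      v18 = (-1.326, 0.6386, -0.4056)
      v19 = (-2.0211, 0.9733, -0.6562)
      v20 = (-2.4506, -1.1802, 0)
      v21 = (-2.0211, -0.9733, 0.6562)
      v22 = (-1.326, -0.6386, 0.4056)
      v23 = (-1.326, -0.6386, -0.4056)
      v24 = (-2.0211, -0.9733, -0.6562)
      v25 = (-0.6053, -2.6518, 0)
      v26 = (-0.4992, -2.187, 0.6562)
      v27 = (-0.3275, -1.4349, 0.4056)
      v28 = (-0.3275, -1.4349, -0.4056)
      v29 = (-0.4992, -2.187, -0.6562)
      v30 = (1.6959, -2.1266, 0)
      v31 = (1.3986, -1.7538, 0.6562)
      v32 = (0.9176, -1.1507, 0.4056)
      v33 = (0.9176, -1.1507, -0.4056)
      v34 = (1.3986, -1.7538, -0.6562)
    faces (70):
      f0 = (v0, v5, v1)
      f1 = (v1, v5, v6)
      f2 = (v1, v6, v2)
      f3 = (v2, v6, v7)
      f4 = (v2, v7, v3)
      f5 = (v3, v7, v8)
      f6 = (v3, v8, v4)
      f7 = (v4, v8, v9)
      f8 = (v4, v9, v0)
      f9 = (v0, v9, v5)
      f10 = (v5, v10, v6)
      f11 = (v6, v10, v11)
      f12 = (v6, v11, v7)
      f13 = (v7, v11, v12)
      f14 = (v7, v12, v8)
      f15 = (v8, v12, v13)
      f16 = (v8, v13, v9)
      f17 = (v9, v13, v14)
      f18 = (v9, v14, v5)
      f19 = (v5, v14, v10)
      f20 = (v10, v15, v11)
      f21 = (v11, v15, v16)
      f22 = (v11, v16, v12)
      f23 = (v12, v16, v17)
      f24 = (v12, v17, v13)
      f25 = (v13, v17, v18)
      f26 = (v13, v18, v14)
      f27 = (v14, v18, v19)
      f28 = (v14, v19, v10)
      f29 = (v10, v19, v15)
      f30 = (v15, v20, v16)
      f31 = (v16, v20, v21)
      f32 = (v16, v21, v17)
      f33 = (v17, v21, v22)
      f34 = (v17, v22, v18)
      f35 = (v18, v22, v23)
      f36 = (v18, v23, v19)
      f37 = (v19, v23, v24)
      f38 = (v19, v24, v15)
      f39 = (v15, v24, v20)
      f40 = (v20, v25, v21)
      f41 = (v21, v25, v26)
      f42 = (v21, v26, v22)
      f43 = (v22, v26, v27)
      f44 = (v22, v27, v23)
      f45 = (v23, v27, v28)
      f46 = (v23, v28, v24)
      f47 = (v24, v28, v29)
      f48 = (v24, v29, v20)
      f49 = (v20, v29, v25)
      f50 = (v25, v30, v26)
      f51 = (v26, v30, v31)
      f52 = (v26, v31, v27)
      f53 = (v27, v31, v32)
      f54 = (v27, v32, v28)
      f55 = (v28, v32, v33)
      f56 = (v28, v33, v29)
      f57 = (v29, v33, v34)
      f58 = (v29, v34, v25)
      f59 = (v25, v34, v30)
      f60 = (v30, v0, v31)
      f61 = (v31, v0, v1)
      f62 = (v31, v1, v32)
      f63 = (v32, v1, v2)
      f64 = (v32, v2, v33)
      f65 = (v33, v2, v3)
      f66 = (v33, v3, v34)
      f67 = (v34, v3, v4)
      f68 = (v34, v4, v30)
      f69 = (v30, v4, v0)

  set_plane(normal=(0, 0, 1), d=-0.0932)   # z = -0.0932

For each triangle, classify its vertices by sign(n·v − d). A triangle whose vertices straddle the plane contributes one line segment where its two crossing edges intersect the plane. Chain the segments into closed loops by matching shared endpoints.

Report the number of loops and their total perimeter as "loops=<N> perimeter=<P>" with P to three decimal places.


Straddling triangles (28 of 70):
  (v2,v7,v3) [++-] → (1.25837, 0.443144, -0.0932)–(1.4718, 0, -0.0932)  len=0.4919
  (v3,v7,v8) [-+-] → (1.25837, 0.443144, -0.0932)–(0.9176, 1.1507, -0.0932)  len=0.7853
  (v4,v9,v0) [--+] → (2.53232, 0.249092, -0.0932)–(2.65228, 0, -0.0932)  len=0.2765
  (v0,v9,v5) [+-+] → (2.53232, 0.249092, -0.0932)–(1.65367, 2.07365, -0.0932)  len=2.0251
  (v7,v12,v8) [++-] → (0.438101, 1.26015, -0.0932)–(0.9176, 1.1507, -0.0932)  len=0.4918
  (v8,v12,v13) [-+-] → (0.438101, 1.26015, -0.0932)–(-0.3275, 1.4349, -0.0932)  len=0.7853
  (v9,v14,v5) [--+] → (1.38413, 2.13518, -0.0932)–(1.65367, 2.07365, -0.0932)  len=0.2765
  (v5,v14,v10) [+-+] → (1.38413, 2.13518, -0.0932)–(-0.590231, 2.58578, -0.0932)  len=2.0251
  (v12,v17,v13) [++-] → (-0.712031, 1.12824, -0.0932)–(-0.3275, 1.4349, -0.0932)  len=0.4918
  (v13,v17,v18) [-+-] → (-0.712031, 1.12824, -0.0932)–(-1.326, 0.6386, -0.0932)  len=0.7853
  (v14,v19,v10) [--+] → (-0.806386, 2.4134, -0.0932)–(-0.590231, 2.58578, -0.0932)  len=0.2765
  (v10,v19,v15) [+-+] → (-0.806386, 2.4134, -0.0932)–(-2.3896, 1.15081, -0.0932)  len=2.0250
  (v17,v22,v18) [++-] → (-1.326, 0.146739, -0.0932)–(-1.326, 0.6386, -0.0932)  len=0.4919
  (v18,v22,v23) [-+-] → (-1.326, 0.146739, -0.0932)–(-1.326, -0.6386, -0.0932)  len=0.7853
  (v19,v24,v15) [--+] → (-2.3896, 0.874339, -0.0932)–(-2.3896, 1.15081, -0.0932)  len=0.2765
  (v15,v24,v20) [+-+] → (-2.3896, 0.874339, -0.0932)–(-2.3896, -1.15081, -0.0932)  len=2.0252
  (v22,v27,v23) [++-] → (-0.941469, -0.945262, -0.0932)–(-1.326, -0.6386, -0.0932)  len=0.4918
  (v23,v27,v28) [-+-] → (-0.941469, -0.945262, -0.0932)–(-0.3275, -1.4349, -0.0932)  len=0.7853
  (v24,v29,v20) [--+] → (-2.17344, -1.3232, -0.0932)–(-2.3896, -1.15081, -0.0932)  len=0.2765
  (v20,v29,v25) [+-+] → (-2.17344, -1.3232, -0.0932)–(-0.590231, -2.58578, -0.0932)  len=2.0250
  (v27,v32,v28) [++-] → (0.151999, -1.32545, -0.0932)–(-0.3275, -1.4349, -0.0932)  len=0.4918
  (v28,v32,v33) [-+-] → (0.151999, -1.32545, -0.0932)–(0.9176, -1.1507, -0.0932)  len=0.7853
  (v29,v34,v25) [--+] → (-0.320686, -2.52426, -0.0932)–(-0.590231, -2.58578, -0.0932)  len=0.2765
  (v25,v34,v30) [+-+] → (-0.320686, -2.52426, -0.0932)–(1.65367, -2.07365, -0.0932)  len=2.0251
  (v32,v2,v33) [++-] → (1.13103, -0.707556, -0.0932)–(0.9176, -1.1507, -0.0932)  len=0.4919
  (v33,v2,v3) [-+-] → (1.13103, -0.707556, -0.0932)–(1.4718, 0, -0.0932)  len=0.7853
  (v34,v4,v30) [--+] → (1.77363, -1.82456, -0.0932)–(1.65367, -2.07365, -0.0932)  len=0.2765
  (v30,v4,v0) [+-+] → (1.77363, -1.82456, -0.0932)–(2.65228, 0, -0.0932)  len=2.0251

Chained into 2 loop(s):
  loop 1: 14 segments, perimeter = 8.9401
  loop 2: 14 segments, perimeter = 16.1110
Total perimeter = 25.051

loops=2 perimeter=25.051


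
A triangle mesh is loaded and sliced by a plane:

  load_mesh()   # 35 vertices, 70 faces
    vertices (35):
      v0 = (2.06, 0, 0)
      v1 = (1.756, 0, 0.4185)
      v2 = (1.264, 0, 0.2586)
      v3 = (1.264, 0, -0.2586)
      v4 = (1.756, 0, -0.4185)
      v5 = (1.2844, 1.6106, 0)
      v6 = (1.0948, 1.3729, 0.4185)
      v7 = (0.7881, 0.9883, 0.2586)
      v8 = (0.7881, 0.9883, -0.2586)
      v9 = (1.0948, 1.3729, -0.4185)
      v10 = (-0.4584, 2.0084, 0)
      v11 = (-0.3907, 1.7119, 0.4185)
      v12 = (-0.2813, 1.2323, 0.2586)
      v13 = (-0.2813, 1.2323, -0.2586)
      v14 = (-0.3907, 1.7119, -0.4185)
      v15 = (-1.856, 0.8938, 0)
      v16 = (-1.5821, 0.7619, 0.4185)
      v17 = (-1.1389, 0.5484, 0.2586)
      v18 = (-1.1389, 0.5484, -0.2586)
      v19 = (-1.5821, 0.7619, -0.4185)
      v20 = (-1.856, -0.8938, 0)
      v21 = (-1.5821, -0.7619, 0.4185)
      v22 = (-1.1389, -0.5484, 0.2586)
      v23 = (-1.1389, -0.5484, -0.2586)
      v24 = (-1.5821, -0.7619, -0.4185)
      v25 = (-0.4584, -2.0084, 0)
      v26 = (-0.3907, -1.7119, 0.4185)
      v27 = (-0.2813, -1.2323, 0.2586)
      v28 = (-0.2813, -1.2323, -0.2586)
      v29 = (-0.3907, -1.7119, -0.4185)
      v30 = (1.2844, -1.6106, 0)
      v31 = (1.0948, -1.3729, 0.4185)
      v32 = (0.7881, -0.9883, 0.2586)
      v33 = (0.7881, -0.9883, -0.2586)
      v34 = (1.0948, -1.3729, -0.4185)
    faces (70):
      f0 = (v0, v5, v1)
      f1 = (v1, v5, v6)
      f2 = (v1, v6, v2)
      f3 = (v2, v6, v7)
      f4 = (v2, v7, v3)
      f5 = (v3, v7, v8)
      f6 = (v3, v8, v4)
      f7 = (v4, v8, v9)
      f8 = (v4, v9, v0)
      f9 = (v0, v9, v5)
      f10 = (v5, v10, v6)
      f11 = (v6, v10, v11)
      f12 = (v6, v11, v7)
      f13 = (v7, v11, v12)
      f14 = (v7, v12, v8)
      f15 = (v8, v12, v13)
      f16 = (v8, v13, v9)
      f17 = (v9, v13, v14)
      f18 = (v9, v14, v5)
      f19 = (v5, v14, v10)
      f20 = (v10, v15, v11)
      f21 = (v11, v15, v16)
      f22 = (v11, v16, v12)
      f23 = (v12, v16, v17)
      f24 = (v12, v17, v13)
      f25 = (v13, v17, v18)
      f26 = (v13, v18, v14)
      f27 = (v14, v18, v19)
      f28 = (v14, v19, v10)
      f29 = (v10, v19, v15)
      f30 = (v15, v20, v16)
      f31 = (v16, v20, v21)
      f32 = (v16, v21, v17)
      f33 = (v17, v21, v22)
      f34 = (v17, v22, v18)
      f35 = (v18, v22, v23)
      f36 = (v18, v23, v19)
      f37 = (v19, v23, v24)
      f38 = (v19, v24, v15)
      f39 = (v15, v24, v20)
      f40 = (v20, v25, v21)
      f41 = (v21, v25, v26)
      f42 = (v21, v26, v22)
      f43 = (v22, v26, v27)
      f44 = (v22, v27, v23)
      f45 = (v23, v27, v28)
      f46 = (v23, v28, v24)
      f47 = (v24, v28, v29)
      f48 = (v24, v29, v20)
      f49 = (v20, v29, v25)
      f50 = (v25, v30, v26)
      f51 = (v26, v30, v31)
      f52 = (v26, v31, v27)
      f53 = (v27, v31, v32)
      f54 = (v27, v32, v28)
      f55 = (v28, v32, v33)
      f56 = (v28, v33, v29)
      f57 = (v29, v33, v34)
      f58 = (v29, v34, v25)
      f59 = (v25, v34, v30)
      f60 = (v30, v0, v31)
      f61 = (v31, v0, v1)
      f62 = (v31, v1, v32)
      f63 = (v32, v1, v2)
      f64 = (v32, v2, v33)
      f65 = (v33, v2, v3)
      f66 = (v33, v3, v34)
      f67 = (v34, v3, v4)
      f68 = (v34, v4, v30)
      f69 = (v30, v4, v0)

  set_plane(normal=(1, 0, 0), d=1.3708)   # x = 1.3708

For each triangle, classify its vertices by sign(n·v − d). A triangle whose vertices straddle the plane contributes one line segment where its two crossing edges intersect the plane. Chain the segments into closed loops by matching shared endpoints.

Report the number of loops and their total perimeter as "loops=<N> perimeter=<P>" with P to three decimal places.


Straddling triangles (14 of 70):
  (v0,v5,v1) [+-+] → (1.3708, 1.43118, 0)–(1.3708, 1.31553, 0.0766718)  len=0.1388
  (v1,v5,v6) [+--] → (1.3708, 1.31553, 0.0766718)–(1.3708, 0.79982, 0.4185)  len=0.6187
  (v1,v6,v2) [+--] → (1.3708, 0.79982, 0.4185)–(1.3708, 0, 0.29331)  len=0.8096
  (v3,v8,v4) [--+] → (1.3708, 0.393319, -0.354864)–(1.3708, 0, -0.29331)  len=0.3981
  (v4,v8,v9) [+--] → (1.3708, 0.393319, -0.354864)–(1.3708, 0.79982, -0.4185)  len=0.4115
  (v4,v9,v0) [+-+] → (1.3708, 0.79982, -0.4185)–(1.3708, 0.980318, -0.298829)  len=0.2166
  (v0,v9,v5) [+--] → (1.3708, 0.980318, -0.298829)–(1.3708, 1.43118, 0)  len=0.5409
  (v30,v0,v31) [-+-] → (1.3708, -1.43118, 0)–(1.3708, -0.980318, 0.298829)  len=0.5409
  (v31,v0,v1) [-++] → (1.3708, -0.980318, 0.298829)–(1.3708, -0.79982, 0.4185)  len=0.2166
  (v31,v1,v32) [-+-] → (1.3708, -0.79982, 0.4185)–(1.3708, -0.393319, 0.354864)  len=0.4115
  (v32,v1,v2) [-+-] → (1.3708, -0.393319, 0.354864)–(1.3708, 0, 0.29331)  len=0.3981
  (v34,v3,v4) [--+] → (1.3708, 0, -0.29331)–(1.3708, -0.79982, -0.4185)  len=0.8096
  (v34,v4,v30) [-+-] → (1.3708, -0.79982, -0.4185)–(1.3708, -1.31553, -0.0766718)  len=0.6187
  (v30,v4,v0) [-++] → (1.3708, -1.31553, -0.0766718)–(1.3708, -1.43118, 0)  len=0.1388

Chained into 1 loop(s):
  loop 1: 14 segments, perimeter = 6.2681
Total perimeter = 6.268

loops=1 perimeter=6.268
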